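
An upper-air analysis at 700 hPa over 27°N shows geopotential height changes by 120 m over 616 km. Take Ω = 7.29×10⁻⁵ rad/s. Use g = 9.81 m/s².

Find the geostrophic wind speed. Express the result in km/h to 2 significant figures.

100 km/h

Coriolis parameter at 27°N:
f = 2Ω sin φ = 2 × 7.29×10⁻⁵ × sin 27° = 6.62×10⁻⁵ s⁻¹
Height gradient: |∂Z/∂n| = 120 m / 616000 m = 1.95×10⁻⁴
On a pressure surface, geostrophic balance gives V_g = (g/f)|∂Z/∂n|:
V_g = 9.81 × 1.95×10⁻⁴ / 6.62×10⁻⁵ = 28.9 m/s
Converting: 28.9 m/s × 3.6 = 100 km/h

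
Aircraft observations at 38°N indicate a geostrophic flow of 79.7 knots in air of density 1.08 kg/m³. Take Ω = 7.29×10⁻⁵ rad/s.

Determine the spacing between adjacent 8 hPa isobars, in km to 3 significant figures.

Coriolis parameter at 38°N:
f = 2Ω sin φ = 2 × 7.29×10⁻⁵ × sin 38° = 8.98×10⁻⁵ s⁻¹
Wind speed in SI: 79.7 knots = 41.0 m/s
Geostrophic balance rearranged: |∂P/∂n| = f ρ V_g
|∂P/∂n| = 8.98×10⁻⁵ × 1.08 × 41.0 = 3.97×10⁻³ Pa/m
Isobar spacing: Δn = ΔP/|∂P/∂n| = 800 Pa / 3.97×10⁻³ Pa/m = 201266 m ≈ 201 km

201 km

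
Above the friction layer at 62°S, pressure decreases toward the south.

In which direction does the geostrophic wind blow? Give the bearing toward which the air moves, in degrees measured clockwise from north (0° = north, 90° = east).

The pressure-gradient force points toward the south (bearing 180°).
Geostrophic balance: in the Southern Hemisphere the Coriolis force deflects motion to the left, so the geostrophic wind blows 90° to the left of the pressure-gradient force (low pressure on the right).
Rotating 180° by 90° counterclockwise gives 090° — the wind blows toward the east.

090°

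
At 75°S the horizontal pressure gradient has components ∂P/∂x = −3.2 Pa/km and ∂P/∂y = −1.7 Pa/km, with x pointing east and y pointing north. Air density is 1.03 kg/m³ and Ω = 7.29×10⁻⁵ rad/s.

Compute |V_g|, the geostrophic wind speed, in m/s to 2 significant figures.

25 m/s

Coriolis parameter at 75°S:
f = 2Ω sin φ = 2 × 7.29×10⁻⁵ × sin 75° = 1.41×10⁻⁴ s⁻¹
In the Southern Hemisphere f is negative: f = −1.41×10⁻⁴ s⁻¹.
Component geostrophic relations (x east, y north):
u_g = −(1/(fρ)) ∂P/∂y,  v_g = (1/(fρ)) ∂P/∂x
u_g = −(−1.7×10⁻³)/(−1.41×10⁻⁴ × 1.03) = −11.7 m/s;  v_g = (−3.2×10⁻³)/(−1.41×10⁻⁴ × 1.03) = 22.1 m/s
|V_g| = √(u_g² + v_g²) = 25.0 m/s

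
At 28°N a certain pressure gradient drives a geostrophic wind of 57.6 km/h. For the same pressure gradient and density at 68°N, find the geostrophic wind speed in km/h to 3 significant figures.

With the same pressure gradient and density, V_g ∝ 1/f ∝ 1/sin φ.
V₂ = V₁ · sin φ₁ / sin φ₂ = 57.6 × sin 28° / sin 68°
V₂ = 57.6 × 0.4695/0.9272 = 29.2 km/h

29.2 km/h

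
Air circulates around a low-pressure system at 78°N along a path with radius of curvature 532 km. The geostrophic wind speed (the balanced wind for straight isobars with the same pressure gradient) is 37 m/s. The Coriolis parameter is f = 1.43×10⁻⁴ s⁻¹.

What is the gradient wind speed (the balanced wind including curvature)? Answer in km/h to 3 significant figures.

98.1 km/h

Around a low, centrifugal force acts outward with Coriolis, so pressure-gradient force balances both:
(1/ρ)|∂P/∂n| = fV + V²/R  →  V² + fR·V − fR·V_g = 0
With fR = 1.43×10⁻⁴ × 532×10³ m = 76.1 m/s:
V = [−fR + √((fR)² + 4 fR V_g)]/2 = [−76.1 + √(76.1² + 4×76.1×37)]/2 = 27.2 m/s
Subgeostrophic (V < V_g = 37 m/s), as expected around a low.
Converting: 27.2 m/s × 3.6 = 98.1 km/h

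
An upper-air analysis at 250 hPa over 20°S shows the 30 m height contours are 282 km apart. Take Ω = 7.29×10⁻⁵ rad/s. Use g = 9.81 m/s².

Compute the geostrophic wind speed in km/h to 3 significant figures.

75.3 km/h

Coriolis parameter at 20°S:
f = 2Ω sin φ = 2 × 7.29×10⁻⁵ × sin 20° = 4.99×10⁻⁵ s⁻¹
Height gradient: |∂Z/∂n| = 30 m / 282000 m = 1.06×10⁻⁴
On a pressure surface, geostrophic balance gives V_g = (g/f)|∂Z/∂n|:
V_g = 9.81 × 1.06×10⁻⁴ / 4.99×10⁻⁵ = 20.9 m/s
Converting: 20.9 m/s × 3.6 = 75.3 km/h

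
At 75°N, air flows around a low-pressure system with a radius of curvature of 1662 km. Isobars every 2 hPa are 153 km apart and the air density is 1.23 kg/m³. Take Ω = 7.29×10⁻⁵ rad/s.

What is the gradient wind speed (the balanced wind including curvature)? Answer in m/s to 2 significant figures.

Coriolis parameter at 75°N:
f = 2Ω sin φ = 2 × 7.29×10⁻⁵ × sin 75° = 1.41×10⁻⁴ s⁻¹
Pressure gradient: |∂P/∂n| = 200 Pa / 153000 m = 1.31×10⁻³ Pa/m
Geostrophic speed: V_g = |∂P/∂n|/(fρ) = 1.31×10⁻³/(1.41×10⁻⁴ × 1.23) = 7.55 m/s
Around a low, centrifugal force acts outward with Coriolis, so pressure-gradient force balances both:
(1/ρ)|∂P/∂n| = fV + V²/R  →  V² + fR·V − fR·V_g = 0
With fR = 1.41×10⁻⁴ × 1662×10³ m = 234 m/s:
V = [−fR + √((fR)² + 4 fR V_g)]/2 = [−234 + √(234² + 4×234×7.55)]/2 = 7.32 m/s
Subgeostrophic (V < V_g = 7.55 m/s), as expected around a low.

7.3 m/s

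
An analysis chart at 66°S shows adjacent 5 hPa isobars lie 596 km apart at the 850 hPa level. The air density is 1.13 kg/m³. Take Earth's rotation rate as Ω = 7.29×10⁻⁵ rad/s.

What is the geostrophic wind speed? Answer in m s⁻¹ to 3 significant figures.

5.57 m s⁻¹

Coriolis parameter at 66°S:
f = 2Ω sin φ = 2 × 7.29×10⁻⁵ × sin 66° = 1.33×10⁻⁴ s⁻¹
Pressure gradient: |∂P/∂n| = 500 Pa / 596000 m = 8.39×10⁻⁴ Pa/m
Geostrophic balance (pressure-gradient force = Coriolis force):
V_g = (1/(fρ)) |∂P/∂n| = 8.39×10⁻⁴ / (1.33×10⁻⁴ × 1.13) = 5.57 m/s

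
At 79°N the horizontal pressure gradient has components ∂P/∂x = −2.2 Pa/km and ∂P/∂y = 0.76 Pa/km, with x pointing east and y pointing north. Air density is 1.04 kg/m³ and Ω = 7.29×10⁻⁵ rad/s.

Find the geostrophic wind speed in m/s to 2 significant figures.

Coriolis parameter at 79°N:
f = 2Ω sin φ = 2 × 7.29×10⁻⁵ × sin 79° = 1.43×10⁻⁴ s⁻¹
Component geostrophic relations (x east, y north):
u_g = −(1/(fρ)) ∂P/∂y,  v_g = (1/(fρ)) ∂P/∂x
u_g = −(0.76×10⁻³)/(1.43×10⁻⁴ × 1.04) = −5.11 m/s;  v_g = (−2.2×10⁻³)/(1.43×10⁻⁴ × 1.04) = −14.8 m/s
|V_g| = √(u_g² + v_g²) = 15.6 m/s

16 m/s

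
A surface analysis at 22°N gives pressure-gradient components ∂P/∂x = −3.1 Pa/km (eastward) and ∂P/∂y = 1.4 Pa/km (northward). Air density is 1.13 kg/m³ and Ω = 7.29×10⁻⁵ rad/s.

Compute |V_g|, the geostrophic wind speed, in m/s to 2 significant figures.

Coriolis parameter at 22°N:
f = 2Ω sin φ = 2 × 7.29×10⁻⁵ × sin 22° = 5.46×10⁻⁵ s⁻¹
Component geostrophic relations (x east, y north):
u_g = −(1/(fρ)) ∂P/∂y,  v_g = (1/(fρ)) ∂P/∂x
u_g = −(1.4×10⁻³)/(5.46×10⁻⁵ × 1.13) = −22.7 m/s;  v_g = (−3.1×10⁻³)/(5.46×10⁻⁵ × 1.13) = −50.2 m/s
|V_g| = √(u_g² + v_g²) = 55.1 m/s

55 m/s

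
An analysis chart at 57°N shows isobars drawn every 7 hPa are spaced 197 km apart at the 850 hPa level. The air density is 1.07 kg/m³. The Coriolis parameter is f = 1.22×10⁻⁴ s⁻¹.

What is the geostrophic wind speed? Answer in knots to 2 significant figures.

Pressure gradient: |∂P/∂n| = 700 Pa / 197000 m = 3.55×10⁻³ Pa/m
Geostrophic balance (pressure-gradient force = Coriolis force):
V_g = (1/(fρ)) |∂P/∂n| = 3.55×10⁻³ / (1.22×10⁻⁴ × 1.07) = 27.2 m/s
Converting: 27.2 m/s × 1.944 = 53 knots

53 knots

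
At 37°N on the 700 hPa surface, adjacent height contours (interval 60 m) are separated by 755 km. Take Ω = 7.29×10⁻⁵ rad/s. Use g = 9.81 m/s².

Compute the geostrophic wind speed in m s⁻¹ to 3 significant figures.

8.88 m s⁻¹

Coriolis parameter at 37°N:
f = 2Ω sin φ = 2 × 7.29×10⁻⁵ × sin 37° = 8.77×10⁻⁵ s⁻¹
Height gradient: |∂Z/∂n| = 60 m / 755000 m = 7.95×10⁻⁵
On a pressure surface, geostrophic balance gives V_g = (g/f)|∂Z/∂n|:
V_g = 9.81 × 7.95×10⁻⁵ / 8.77×10⁻⁵ = 8.88 m/s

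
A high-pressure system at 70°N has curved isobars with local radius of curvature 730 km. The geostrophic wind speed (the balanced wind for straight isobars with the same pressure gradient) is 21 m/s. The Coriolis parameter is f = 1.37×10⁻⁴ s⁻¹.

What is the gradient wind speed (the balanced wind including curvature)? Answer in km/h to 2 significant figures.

110 km/h

Around a high, pressure-gradient force acts outward with centrifugal, so Coriolis balances both:
fV = (1/ρ)|∂P/∂n| + V²/R  →  V² − fR·V + fR·V_g = 0
With fR = 1.37×10⁻⁴ × 730×10³ m = 100 m/s:
V = [fR − √((fR)² − 4 fR V_g)]/2 = [100 − √(100² − 4×100×21)]/2 = 30 m/s
Supergeostrophic (V > V_g = 21 m/s), as expected around a high.
Converting: 30 m/s × 3.6 = 110 km/h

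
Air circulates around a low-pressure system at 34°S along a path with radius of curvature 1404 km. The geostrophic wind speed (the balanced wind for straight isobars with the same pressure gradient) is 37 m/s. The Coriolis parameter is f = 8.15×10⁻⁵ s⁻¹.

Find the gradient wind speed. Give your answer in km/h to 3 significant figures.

Around a low, centrifugal force acts outward with Coriolis, so pressure-gradient force balances both:
(1/ρ)|∂P/∂n| = fV + V²/R  →  V² + fR·V − fR·V_g = 0
With fR = 8.15×10⁻⁵ × 1404×10³ m = 114 m/s:
V = [−fR + √((fR)² + 4 fR V_g)]/2 = [−114 + √(114² + 4×114×37)]/2 = 29.4 m/s
Subgeostrophic (V < V_g = 37 m/s), as expected around a low.
Converting: 29.4 m/s × 3.6 = 106 km/h

106 km/h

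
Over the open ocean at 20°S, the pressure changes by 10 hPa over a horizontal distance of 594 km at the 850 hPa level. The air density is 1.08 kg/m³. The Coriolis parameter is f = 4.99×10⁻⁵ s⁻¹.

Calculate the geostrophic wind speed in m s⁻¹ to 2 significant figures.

31 m s⁻¹

Pressure gradient: |∂P/∂n| = 1000 Pa / 594000 m = 1.68×10⁻³ Pa/m
Geostrophic balance (pressure-gradient force = Coriolis force):
V_g = (1/(fρ)) |∂P/∂n| = 1.68×10⁻³ / (4.99×10⁻⁵ × 1.08) = 31.2 m/s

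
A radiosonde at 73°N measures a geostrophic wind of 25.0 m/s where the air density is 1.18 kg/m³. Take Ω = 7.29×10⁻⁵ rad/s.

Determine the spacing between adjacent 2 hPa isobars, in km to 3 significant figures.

Coriolis parameter at 73°N:
f = 2Ω sin φ = 2 × 7.29×10⁻⁵ × sin 73° = 1.39×10⁻⁴ s⁻¹
Geostrophic balance rearranged: |∂P/∂n| = f ρ V_g
|∂P/∂n| = 1.39×10⁻⁴ × 1.18 × 25.0 = 4.11×10⁻³ Pa/m
Isobar spacing: Δn = ΔP/|∂P/∂n| = 200 Pa / 4.11×10⁻³ Pa/m = 48624 m ≈ 48.6 km

48.6 km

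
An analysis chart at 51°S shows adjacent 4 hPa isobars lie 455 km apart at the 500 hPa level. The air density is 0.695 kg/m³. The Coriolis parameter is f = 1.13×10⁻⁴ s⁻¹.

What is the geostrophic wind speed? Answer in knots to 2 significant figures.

22 knots

Pressure gradient: |∂P/∂n| = 400 Pa / 455000 m = 8.79×10⁻⁴ Pa/m
Geostrophic balance (pressure-gradient force = Coriolis force):
V_g = (1/(fρ)) |∂P/∂n| = 8.79×10⁻⁴ / (1.13×10⁻⁴ × 0.695) = 11.2 m/s
Converting: 11.2 m/s × 1.944 = 22 knots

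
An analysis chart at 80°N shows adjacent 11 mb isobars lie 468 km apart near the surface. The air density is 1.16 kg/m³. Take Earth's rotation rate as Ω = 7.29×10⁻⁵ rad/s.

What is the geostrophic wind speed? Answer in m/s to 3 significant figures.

14.1 m/s

Coriolis parameter at 80°N:
f = 2Ω sin φ = 2 × 7.29×10⁻⁵ × sin 80° = 1.44×10⁻⁴ s⁻¹
Pressure gradient: |∂P/∂n| = 1100 Pa / 468000 m = 2.35×10⁻³ Pa/m
Geostrophic balance (pressure-gradient force = Coriolis force):
V_g = (1/(fρ)) |∂P/∂n| = 2.35×10⁻³ / (1.44×10⁻⁴ × 1.16) = 14.1 m/s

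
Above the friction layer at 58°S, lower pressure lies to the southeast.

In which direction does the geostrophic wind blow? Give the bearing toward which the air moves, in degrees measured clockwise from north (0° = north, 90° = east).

The pressure-gradient force points toward the southeast (bearing 135°).
Geostrophic balance: in the Southern Hemisphere the Coriolis force deflects motion to the left, so the geostrophic wind blows 90° to the left of the pressure-gradient force (low pressure on the right).
Rotating 135° by 90° counterclockwise gives 045° — the wind blows toward the northeast.

045°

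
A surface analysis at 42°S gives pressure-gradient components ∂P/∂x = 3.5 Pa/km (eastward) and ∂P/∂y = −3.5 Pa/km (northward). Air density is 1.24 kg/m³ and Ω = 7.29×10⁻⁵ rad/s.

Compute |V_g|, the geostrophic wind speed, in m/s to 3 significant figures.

Coriolis parameter at 42°S:
f = 2Ω sin φ = 2 × 7.29×10⁻⁵ × sin 42° = 9.76×10⁻⁵ s⁻¹
In the Southern Hemisphere f is negative: f = −9.76×10⁻⁵ s⁻¹.
Component geostrophic relations (x east, y north):
u_g = −(1/(fρ)) ∂P/∂y,  v_g = (1/(fρ)) ∂P/∂x
u_g = −(−3.5×10⁻³)/(−9.76×10⁻⁵ × 1.24) = −28.9 m/s;  v_g = (3.5×10⁻³)/(−9.76×10⁻⁵ × 1.24) = −28.9 m/s
|V_g| = √(u_g² + v_g²) = 40.9 m/s

40.9 m/s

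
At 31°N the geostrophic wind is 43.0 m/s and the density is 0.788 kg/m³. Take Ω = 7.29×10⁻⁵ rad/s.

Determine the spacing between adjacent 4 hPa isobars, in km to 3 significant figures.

Coriolis parameter at 31°N:
f = 2Ω sin φ = 2 × 7.29×10⁻⁵ × sin 31° = 7.51×10⁻⁵ s⁻¹
Geostrophic balance rearranged: |∂P/∂n| = f ρ V_g
|∂P/∂n| = 7.51×10⁻⁵ × 0.788 × 43.0 = 2.54×10⁻³ Pa/m
Isobar spacing: Δn = ΔP/|∂P/∂n| = 400 Pa / 2.54×10⁻³ Pa/m = 157206 m ≈ 157 km

157 km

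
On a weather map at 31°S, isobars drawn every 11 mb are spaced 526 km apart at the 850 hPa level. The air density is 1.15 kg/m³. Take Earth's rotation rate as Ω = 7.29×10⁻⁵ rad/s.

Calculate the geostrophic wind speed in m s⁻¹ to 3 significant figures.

24.2 m s⁻¹

Coriolis parameter at 31°S:
f = 2Ω sin φ = 2 × 7.29×10⁻⁵ × sin 31° = 7.51×10⁻⁵ s⁻¹
Pressure gradient: |∂P/∂n| = 1100 Pa / 526000 m = 2.09×10⁻³ Pa/m
Geostrophic balance (pressure-gradient force = Coriolis force):
V_g = (1/(fρ)) |∂P/∂n| = 2.09×10⁻³ / (7.51×10⁻⁵ × 1.15) = 24.2 m/s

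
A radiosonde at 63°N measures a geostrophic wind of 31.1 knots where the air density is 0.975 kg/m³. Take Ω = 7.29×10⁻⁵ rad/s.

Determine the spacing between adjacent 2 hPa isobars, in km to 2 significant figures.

Coriolis parameter at 63°N:
f = 2Ω sin φ = 2 × 7.29×10⁻⁵ × sin 63° = 1.30×10⁻⁴ s⁻¹
Wind speed in SI: 31.1 knots = 16.0 m/s
Geostrophic balance rearranged: |∂P/∂n| = f ρ V_g
|∂P/∂n| = 1.30×10⁻⁴ × 0.975 × 16.0 = 2.03×10⁻³ Pa/m
Isobar spacing: Δn = ΔP/|∂P/∂n| = 200 Pa / 2.03×10⁻³ Pa/m = 98693 m ≈ 99 km

99 km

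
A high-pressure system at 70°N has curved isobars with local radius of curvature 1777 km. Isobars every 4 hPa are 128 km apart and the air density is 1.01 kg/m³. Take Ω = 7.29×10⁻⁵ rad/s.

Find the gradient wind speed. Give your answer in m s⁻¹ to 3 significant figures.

Coriolis parameter at 70°N:
f = 2Ω sin φ = 2 × 7.29×10⁻⁵ × sin 70° = 1.37×10⁻⁴ s⁻¹
Pressure gradient: |∂P/∂n| = 400 Pa / 128000 m = 3.12×10⁻³ Pa/m
Geostrophic speed: V_g = |∂P/∂n|/(fρ) = 3.12×10⁻³/(1.37×10⁻⁴ × 1.01) = 22.6 m/s
Around a high, pressure-gradient force acts outward with centrifugal, so Coriolis balances both:
fV = (1/ρ)|∂P/∂n| + V²/R  →  V² − fR·V + fR·V_g = 0
With fR = 1.37×10⁻⁴ × 1777×10³ m = 243 m/s:
V = [fR − √((fR)² − 4 fR V_g)]/2 = [243 − √(243² − 4×243×22.6)]/2 = 25.2 m/s
Supergeostrophic (V > V_g = 22.6 m/s), as expected around a high.

25.2 m s⁻¹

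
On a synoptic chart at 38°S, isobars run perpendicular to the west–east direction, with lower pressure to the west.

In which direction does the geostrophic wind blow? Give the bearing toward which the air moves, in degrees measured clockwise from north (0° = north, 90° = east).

The pressure-gradient force points toward the west (bearing 270°).
Geostrophic balance: in the Southern Hemisphere the Coriolis force deflects motion to the left, so the geostrophic wind blows 90° to the left of the pressure-gradient force (low pressure on the right).
Rotating 270° by 90° counterclockwise gives 180° — the wind blows toward the south.

180°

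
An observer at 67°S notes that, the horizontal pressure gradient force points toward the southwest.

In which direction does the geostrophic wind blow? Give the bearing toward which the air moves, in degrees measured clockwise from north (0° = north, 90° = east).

135°

The pressure-gradient force points toward the southwest (bearing 225°).
Geostrophic balance: in the Southern Hemisphere the Coriolis force deflects motion to the left, so the geostrophic wind blows 90° to the left of the pressure-gradient force (low pressure on the right).
Rotating 225° by 90° counterclockwise gives 135° — the wind blows toward the southeast.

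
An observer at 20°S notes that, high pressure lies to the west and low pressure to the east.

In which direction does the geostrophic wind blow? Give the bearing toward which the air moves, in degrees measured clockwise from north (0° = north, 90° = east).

000°

The pressure-gradient force points toward the east (bearing 090°).
Geostrophic balance: in the Southern Hemisphere the Coriolis force deflects motion to the left, so the geostrophic wind blows 90° to the left of the pressure-gradient force (low pressure on the right).
Rotating 090° by 90° counterclockwise gives 000° — the wind blows toward the north.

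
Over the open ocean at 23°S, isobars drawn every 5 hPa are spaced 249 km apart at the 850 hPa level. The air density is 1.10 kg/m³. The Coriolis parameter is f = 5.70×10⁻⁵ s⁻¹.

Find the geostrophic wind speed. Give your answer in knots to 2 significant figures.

62 knots

Pressure gradient: |∂P/∂n| = 500 Pa / 249000 m = 2.01×10⁻³ Pa/m
Geostrophic balance (pressure-gradient force = Coriolis force):
V_g = (1/(fρ)) |∂P/∂n| = 2.01×10⁻³ / (5.70×10⁻⁵ × 1.10) = 32.0 m/s
Converting: 32.0 m/s × 1.944 = 62 knots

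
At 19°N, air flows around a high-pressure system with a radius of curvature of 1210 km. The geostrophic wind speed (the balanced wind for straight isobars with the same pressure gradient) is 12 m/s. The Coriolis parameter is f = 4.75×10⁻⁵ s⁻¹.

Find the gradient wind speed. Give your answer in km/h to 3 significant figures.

61.4 km/h

Around a high, pressure-gradient force acts outward with centrifugal, so Coriolis balances both:
fV = (1/ρ)|∂P/∂n| + V²/R  →  V² − fR·V + fR·V_g = 0
With fR = 4.75×10⁻⁵ × 1210×10³ m = 57.5 m/s:
V = [fR − √((fR)² − 4 fR V_g)]/2 = [57.5 − √(57.5² − 4×57.5×12)]/2 = 17.1 m/s
Supergeostrophic (V > V_g = 12 m/s), as expected around a high.
Converting: 17.1 m/s × 3.6 = 61.4 km/h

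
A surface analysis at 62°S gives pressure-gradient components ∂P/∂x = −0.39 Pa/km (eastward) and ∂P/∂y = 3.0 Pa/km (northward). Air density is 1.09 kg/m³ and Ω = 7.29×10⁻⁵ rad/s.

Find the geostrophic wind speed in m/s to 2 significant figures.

Coriolis parameter at 62°S:
f = 2Ω sin φ = 2 × 7.29×10⁻⁵ × sin 62° = 1.29×10⁻⁴ s⁻¹
In the Southern Hemisphere f is negative: f = −1.29×10⁻⁴ s⁻¹.
Component geostrophic relations (x east, y north):
u_g = −(1/(fρ)) ∂P/∂y,  v_g = (1/(fρ)) ∂P/∂x
u_g = −(3.0×10⁻³)/(−1.29×10⁻⁴ × 1.09) = 21.4 m/s;  v_g = (−0.39×10⁻³)/(−1.29×10⁻⁴ × 1.09) = 2.78 m/s
|V_g| = √(u_g² + v_g²) = 21.6 m/s

22 m/s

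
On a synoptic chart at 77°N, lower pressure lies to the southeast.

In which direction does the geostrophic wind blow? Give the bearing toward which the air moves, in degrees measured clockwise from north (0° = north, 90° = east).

The pressure-gradient force points toward the southeast (bearing 135°).
Geostrophic balance: in the Northern Hemisphere the Coriolis force deflects motion to the right, so the geostrophic wind blows 90° to the right of the pressure-gradient force (low pressure on the left).
Rotating 135° by 90° clockwise gives 225° — the wind blows toward the southwest.

225°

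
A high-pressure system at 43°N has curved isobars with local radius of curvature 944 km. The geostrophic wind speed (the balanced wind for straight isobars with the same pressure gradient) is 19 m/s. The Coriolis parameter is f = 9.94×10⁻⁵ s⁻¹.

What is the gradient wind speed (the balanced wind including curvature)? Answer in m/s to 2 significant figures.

26 m/s

Around a high, pressure-gradient force acts outward with centrifugal, so Coriolis balances both:
fV = (1/ρ)|∂P/∂n| + V²/R  →  V² − fR·V + fR·V_g = 0
With fR = 9.94×10⁻⁵ × 944×10³ m = 93.8 m/s:
V = [fR − √((fR)² − 4 fR V_g)]/2 = [93.8 − √(93.8² − 4×93.8×19)]/2 = 26.5 m/s
Supergeostrophic (V > V_g = 19 m/s), as expected around a high.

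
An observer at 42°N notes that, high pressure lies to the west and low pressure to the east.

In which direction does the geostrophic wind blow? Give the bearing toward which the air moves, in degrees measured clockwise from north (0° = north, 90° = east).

180°

The pressure-gradient force points toward the east (bearing 090°).
Geostrophic balance: in the Northern Hemisphere the Coriolis force deflects motion to the right, so the geostrophic wind blows 90° to the right of the pressure-gradient force (low pressure on the left).
Rotating 090° by 90° clockwise gives 180° — the wind blows toward the south.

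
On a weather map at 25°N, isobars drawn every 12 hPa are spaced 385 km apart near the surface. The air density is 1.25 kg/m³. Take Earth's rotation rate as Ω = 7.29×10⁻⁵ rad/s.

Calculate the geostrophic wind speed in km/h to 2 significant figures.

Coriolis parameter at 25°N:
f = 2Ω sin φ = 2 × 7.29×10⁻⁵ × sin 25° = 6.16×10⁻⁵ s⁻¹
Pressure gradient: |∂P/∂n| = 1200 Pa / 385000 m = 3.12×10⁻³ Pa/m
Geostrophic balance (pressure-gradient force = Coriolis force):
V_g = (1/(fρ)) |∂P/∂n| = 3.12×10⁻³ / (6.16×10⁻⁵ × 1.25) = 40.5 m/s
Converting: 40.5 m/s × 3.6 = 150 km/h

150 km/h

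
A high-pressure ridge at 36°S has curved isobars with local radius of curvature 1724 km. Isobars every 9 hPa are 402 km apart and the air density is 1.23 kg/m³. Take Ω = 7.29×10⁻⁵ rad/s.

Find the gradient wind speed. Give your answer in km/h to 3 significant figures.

92.6 km/h

Coriolis parameter at 36°S:
f = 2Ω sin φ = 2 × 7.29×10⁻⁵ × sin 36° = 8.57×10⁻⁵ s⁻¹
Pressure gradient: |∂P/∂n| = 900 Pa / 402000 m = 2.24×10⁻³ Pa/m
Geostrophic speed: V_g = |∂P/∂n|/(fρ) = 2.24×10⁻³/(8.57×10⁻⁵ × 1.23) = 21.2 m/s
Around a high, pressure-gradient force acts outward with centrifugal, so Coriolis balances both:
fV = (1/ρ)|∂P/∂n| + V²/R  →  V² − fR·V + fR·V_g = 0
With fR = 8.57×10⁻⁵ × 1724×10³ m = 148 m/s:
V = [fR − √((fR)² − 4 fR V_g)]/2 = [148 − √(148² − 4×148×21.2)]/2 = 25.7 m/s
Supergeostrophic (V > V_g = 21.2 m/s), as expected around a high.
Converting: 25.7 m/s × 3.6 = 92.6 km/h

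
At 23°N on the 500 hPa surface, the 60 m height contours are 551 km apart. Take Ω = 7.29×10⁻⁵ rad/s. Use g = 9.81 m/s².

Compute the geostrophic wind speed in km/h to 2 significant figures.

Coriolis parameter at 23°N:
f = 2Ω sin φ = 2 × 7.29×10⁻⁵ × sin 23° = 5.70×10⁻⁵ s⁻¹
Height gradient: |∂Z/∂n| = 60 m / 551000 m = 1.09×10⁻⁴
On a pressure surface, geostrophic balance gives V_g = (g/f)|∂Z/∂n|:
V_g = 9.81 × 1.09×10⁻⁴ / 5.70×10⁻⁵ = 18.8 m/s
Converting: 18.8 m/s × 3.6 = 68 km/h

68 km/h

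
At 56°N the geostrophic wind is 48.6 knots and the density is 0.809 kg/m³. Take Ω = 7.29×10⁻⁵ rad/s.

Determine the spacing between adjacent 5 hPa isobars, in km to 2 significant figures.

200 km

Coriolis parameter at 56°N:
f = 2Ω sin φ = 2 × 7.29×10⁻⁵ × sin 56° = 1.21×10⁻⁴ s⁻¹
Wind speed in SI: 48.6 knots = 25.0 m/s
Geostrophic balance rearranged: |∂P/∂n| = f ρ V_g
|∂P/∂n| = 1.21×10⁻⁴ × 0.809 × 25.0 = 2.44×10⁻³ Pa/m
Isobar spacing: Δn = ΔP/|∂P/∂n| = 500 Pa / 2.44×10⁻³ Pa/m = 204510 m ≈ 200 km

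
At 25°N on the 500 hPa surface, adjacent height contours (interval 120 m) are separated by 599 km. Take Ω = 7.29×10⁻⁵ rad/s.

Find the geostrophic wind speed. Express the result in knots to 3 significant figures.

62.0 knots

Coriolis parameter at 25°N:
f = 2Ω sin φ = 2 × 7.29×10⁻⁵ × sin 25° = 6.16×10⁻⁵ s⁻¹
Height gradient: |∂Z/∂n| = 120 m / 599000 m = 2.00×10⁻⁴
On a pressure surface, geostrophic balance gives V_g = (g/f)|∂Z/∂n|:
V_g = 9.81 × 2.00×10⁻⁴ / 6.16×10⁻⁵ = 31.9 m/s
Converting: 31.9 m/s × 1.944 = 62.0 knots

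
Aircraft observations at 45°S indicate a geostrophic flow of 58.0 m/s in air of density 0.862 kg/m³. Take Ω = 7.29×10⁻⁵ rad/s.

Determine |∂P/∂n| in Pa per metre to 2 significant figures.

5.2×10⁻³ Pa/m

Coriolis parameter at 45°S:
f = 2Ω sin φ = 2 × 7.29×10⁻⁵ × sin 45° = 1.03×10⁻⁴ s⁻¹
Geostrophic balance rearranged: |∂P/∂n| = f ρ V_g
|∂P/∂n| = 1.03×10⁻⁴ × 0.862 × 58.0 = 5.15×10⁻³ Pa/m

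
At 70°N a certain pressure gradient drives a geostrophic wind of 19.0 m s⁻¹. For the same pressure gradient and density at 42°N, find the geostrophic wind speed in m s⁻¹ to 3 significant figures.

With the same pressure gradient and density, V_g ∝ 1/f ∝ 1/sin φ.
V₂ = V₁ · sin φ₁ / sin φ₂ = 19.0 × sin 70° / sin 42°
V₂ = 19.0 × 0.9397/0.6691 = 26.7 m s⁻¹

26.7 m s⁻¹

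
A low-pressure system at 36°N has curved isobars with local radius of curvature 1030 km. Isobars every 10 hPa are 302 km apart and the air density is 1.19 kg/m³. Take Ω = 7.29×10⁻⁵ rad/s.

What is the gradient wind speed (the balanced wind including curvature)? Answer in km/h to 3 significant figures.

90.9 km/h

Coriolis parameter at 36°N:
f = 2Ω sin φ = 2 × 7.29×10⁻⁵ × sin 36° = 8.57×10⁻⁵ s⁻¹
Pressure gradient: |∂P/∂n| = 1000 Pa / 302000 m = 3.31×10⁻³ Pa/m
Geostrophic speed: V_g = |∂P/∂n|/(fρ) = 3.31×10⁻³/(8.57×10⁻⁵ × 1.19) = 32.5 m/s
Around a low, centrifugal force acts outward with Coriolis, so pressure-gradient force balances both:
(1/ρ)|∂P/∂n| = fV + V²/R  →  V² + fR·V − fR·V_g = 0
With fR = 8.57×10⁻⁵ × 1030×10³ m = 88.3 m/s:
V = [−fR + √((fR)² + 4 fR V_g)]/2 = [−88.3 + √(88.3² + 4×88.3×32.5)]/2 = 25.2 m/s
Subgeostrophic (V < V_g = 32.5 m/s), as expected around a low.
Converting: 25.2 m/s × 3.6 = 90.9 km/h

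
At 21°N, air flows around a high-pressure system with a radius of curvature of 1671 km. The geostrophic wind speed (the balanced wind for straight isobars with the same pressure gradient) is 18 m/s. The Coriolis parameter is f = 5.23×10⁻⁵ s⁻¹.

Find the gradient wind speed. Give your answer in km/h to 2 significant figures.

91 km/h

Around a high, pressure-gradient force acts outward with centrifugal, so Coriolis balances both:
fV = (1/ρ)|∂P/∂n| + V²/R  →  V² − fR·V + fR·V_g = 0
With fR = 5.23×10⁻⁵ × 1671×10³ m = 87.4 m/s:
V = [fR − √((fR)² − 4 fR V_g)]/2 = [87.4 − √(87.4² − 4×87.4×18)]/2 = 25.4 m/s
Supergeostrophic (V > V_g = 18 m/s), as expected around a high.
Converting: 25.4 m/s × 3.6 = 91 km/h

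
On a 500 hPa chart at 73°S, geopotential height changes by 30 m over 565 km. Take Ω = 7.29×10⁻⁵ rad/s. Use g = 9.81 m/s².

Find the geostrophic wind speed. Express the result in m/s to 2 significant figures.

3.7 m/s

Coriolis parameter at 73°S:
f = 2Ω sin φ = 2 × 7.29×10⁻⁵ × sin 73° = 1.39×10⁻⁴ s⁻¹
Height gradient: |∂Z/∂n| = 30 m / 565000 m = 5.31×10⁻⁵
On a pressure surface, geostrophic balance gives V_g = (g/f)|∂Z/∂n|:
V_g = 9.81 × 5.31×10⁻⁵ / 1.39×10⁻⁴ = 3.74 m/s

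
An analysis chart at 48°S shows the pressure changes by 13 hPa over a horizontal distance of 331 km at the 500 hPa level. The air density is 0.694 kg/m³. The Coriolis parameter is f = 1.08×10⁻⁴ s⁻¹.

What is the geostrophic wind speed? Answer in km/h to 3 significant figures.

189 km/h

Pressure gradient: |∂P/∂n| = 1300 Pa / 331000 m = 3.93×10⁻³ Pa/m
Geostrophic balance (pressure-gradient force = Coriolis force):
V_g = (1/(fρ)) |∂P/∂n| = 3.93×10⁻³ / (1.08×10⁻⁴ × 0.694) = 52.4 m/s
Converting: 52.4 m/s × 3.6 = 189 km/h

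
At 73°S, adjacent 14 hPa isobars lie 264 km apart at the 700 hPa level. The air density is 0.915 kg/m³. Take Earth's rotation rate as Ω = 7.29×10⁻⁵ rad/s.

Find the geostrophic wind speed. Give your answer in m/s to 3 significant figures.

Coriolis parameter at 73°S:
f = 2Ω sin φ = 2 × 7.29×10⁻⁵ × sin 73° = 1.39×10⁻⁴ s⁻¹
Pressure gradient: |∂P/∂n| = 1400 Pa / 264000 m = 5.30×10⁻³ Pa/m
Geostrophic balance (pressure-gradient force = Coriolis force):
V_g = (1/(fρ)) |∂P/∂n| = 5.30×10⁻³ / (1.39×10⁻⁴ × 0.915) = 41.6 m/s

41.6 m/s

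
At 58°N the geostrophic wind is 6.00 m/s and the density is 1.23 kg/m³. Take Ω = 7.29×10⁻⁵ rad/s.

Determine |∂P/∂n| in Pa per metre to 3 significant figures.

Coriolis parameter at 58°N:
f = 2Ω sin φ = 2 × 7.29×10⁻⁵ × sin 58° = 1.24×10⁻⁴ s⁻¹
Geostrophic balance rearranged: |∂P/∂n| = f ρ V_g
|∂P/∂n| = 1.24×10⁻⁴ × 1.23 × 6.00 = 9.13×10⁻⁴ Pa/m

9.13×10⁻⁴ Pa/m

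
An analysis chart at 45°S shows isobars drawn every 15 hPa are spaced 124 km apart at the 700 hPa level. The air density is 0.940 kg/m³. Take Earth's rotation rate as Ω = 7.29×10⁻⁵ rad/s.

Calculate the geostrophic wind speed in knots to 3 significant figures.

Coriolis parameter at 45°S:
f = 2Ω sin φ = 2 × 7.29×10⁻⁵ × sin 45° = 1.03×10⁻⁴ s⁻¹
Pressure gradient: |∂P/∂n| = 1500 Pa / 124000 m = 1.21×10⁻² Pa/m
Geostrophic balance (pressure-gradient force = Coriolis force):
V_g = (1/(fρ)) |∂P/∂n| = 1.21×10⁻² / (1.03×10⁻⁴ × 0.940) = 125 m/s
Converting: 125 m/s × 1.944 = 243 knots

243 knots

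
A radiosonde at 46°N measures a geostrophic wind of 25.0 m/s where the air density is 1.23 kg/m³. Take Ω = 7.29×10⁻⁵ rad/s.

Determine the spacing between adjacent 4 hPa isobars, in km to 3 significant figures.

124 km

Coriolis parameter at 46°N:
f = 2Ω sin φ = 2 × 7.29×10⁻⁵ × sin 46° = 1.05×10⁻⁴ s⁻¹
Geostrophic balance rearranged: |∂P/∂n| = f ρ V_g
|∂P/∂n| = 1.05×10⁻⁴ × 1.23 × 25.0 = 3.23×10⁻³ Pa/m
Isobar spacing: Δn = ΔP/|∂P/∂n| = 400 Pa / 3.23×10⁻³ Pa/m = 124029 m ≈ 124 km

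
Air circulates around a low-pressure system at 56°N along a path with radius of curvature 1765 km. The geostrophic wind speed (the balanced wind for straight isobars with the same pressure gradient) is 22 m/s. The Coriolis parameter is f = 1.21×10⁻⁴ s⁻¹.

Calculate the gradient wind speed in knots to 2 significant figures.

39 knots

Around a low, centrifugal force acts outward with Coriolis, so pressure-gradient force balances both:
(1/ρ)|∂P/∂n| = fV + V²/R  →  V² + fR·V − fR·V_g = 0
With fR = 1.21×10⁻⁴ × 1765×10³ m = 214 m/s:
V = [−fR + √((fR)² + 4 fR V_g)]/2 = [−214 + √(214² + 4×214×22)]/2 = 20.1 m/s
Subgeostrophic (V < V_g = 22 m/s), as expected around a low.
Converting: 20.1 m/s × 1.944 = 39 knots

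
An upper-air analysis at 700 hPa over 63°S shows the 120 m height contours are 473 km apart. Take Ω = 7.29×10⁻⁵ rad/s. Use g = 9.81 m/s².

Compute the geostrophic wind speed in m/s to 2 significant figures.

Coriolis parameter at 63°S:
f = 2Ω sin φ = 2 × 7.29×10⁻⁵ × sin 63° = 1.30×10⁻⁴ s⁻¹
Height gradient: |∂Z/∂n| = 120 m / 473000 m = 2.54×10⁻⁴
On a pressure surface, geostrophic balance gives V_g = (g/f)|∂Z/∂n|:
V_g = 9.81 × 2.54×10⁻⁴ / 1.30×10⁻⁴ = 19.2 m/s

19 m/s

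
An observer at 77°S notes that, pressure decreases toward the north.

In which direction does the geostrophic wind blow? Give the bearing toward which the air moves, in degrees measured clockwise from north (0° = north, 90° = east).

270°

The pressure-gradient force points toward the north (bearing 000°).
Geostrophic balance: in the Southern Hemisphere the Coriolis force deflects motion to the left, so the geostrophic wind blows 90° to the left of the pressure-gradient force (low pressure on the right).
Rotating 000° by 90° counterclockwise gives 270° — the wind blows toward the west.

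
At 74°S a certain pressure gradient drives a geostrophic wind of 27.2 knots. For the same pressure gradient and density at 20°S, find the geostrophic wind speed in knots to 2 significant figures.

76 knots

With the same pressure gradient and density, V_g ∝ 1/f ∝ 1/sin φ.
V₂ = V₁ · sin φ₁ / sin φ₂ = 27.2 × sin 74° / sin 20°
V₂ = 27.2 × 0.9613/0.3420 = 76 knots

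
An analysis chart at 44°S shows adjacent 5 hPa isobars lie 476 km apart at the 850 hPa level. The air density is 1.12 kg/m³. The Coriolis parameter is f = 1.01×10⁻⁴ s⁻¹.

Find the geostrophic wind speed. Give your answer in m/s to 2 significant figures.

Pressure gradient: |∂P/∂n| = 500 Pa / 476000 m = 1.05×10⁻³ Pa/m
Geostrophic balance (pressure-gradient force = Coriolis force):
V_g = (1/(fρ)) |∂P/∂n| = 1.05×10⁻³ / (1.01×10⁻⁴ × 1.12) = 9.29 m/s

9.3 m/s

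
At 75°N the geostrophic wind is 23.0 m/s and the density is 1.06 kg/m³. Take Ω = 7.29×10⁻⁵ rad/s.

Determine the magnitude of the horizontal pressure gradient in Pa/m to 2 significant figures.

3.4×10⁻³ Pa/m

Coriolis parameter at 75°N:
f = 2Ω sin φ = 2 × 7.29×10⁻⁵ × sin 75° = 1.41×10⁻⁴ s⁻¹
Geostrophic balance rearranged: |∂P/∂n| = f ρ V_g
|∂P/∂n| = 1.41×10⁻⁴ × 1.06 × 23.0 = 3.43×10⁻³ Pa/m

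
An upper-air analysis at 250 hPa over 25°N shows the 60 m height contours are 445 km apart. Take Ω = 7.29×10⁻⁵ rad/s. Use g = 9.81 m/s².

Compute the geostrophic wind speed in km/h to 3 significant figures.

77.3 km/h

Coriolis parameter at 25°N:
f = 2Ω sin φ = 2 × 7.29×10⁻⁵ × sin 25° = 6.16×10⁻⁵ s⁻¹
Height gradient: |∂Z/∂n| = 60 m / 445000 m = 1.35×10⁻⁴
On a pressure surface, geostrophic balance gives V_g = (g/f)|∂Z/∂n|:
V_g = 9.81 × 1.35×10⁻⁴ / 6.16×10⁻⁵ = 21.5 m/s
Converting: 21.5 m/s × 3.6 = 77.3 km/h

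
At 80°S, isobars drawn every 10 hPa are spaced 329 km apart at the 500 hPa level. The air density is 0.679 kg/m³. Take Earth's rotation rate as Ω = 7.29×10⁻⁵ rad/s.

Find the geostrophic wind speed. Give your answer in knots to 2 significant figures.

61 knots

Coriolis parameter at 80°S:
f = 2Ω sin φ = 2 × 7.29×10⁻⁵ × sin 80° = 1.44×10⁻⁴ s⁻¹
Pressure gradient: |∂P/∂n| = 1000 Pa / 329000 m = 3.04×10⁻³ Pa/m
Geostrophic balance (pressure-gradient force = Coriolis force):
V_g = (1/(fρ)) |∂P/∂n| = 3.04×10⁻³ / (1.44×10⁻⁴ × 0.679) = 31.2 m/s
Converting: 31.2 m/s × 1.944 = 61 knots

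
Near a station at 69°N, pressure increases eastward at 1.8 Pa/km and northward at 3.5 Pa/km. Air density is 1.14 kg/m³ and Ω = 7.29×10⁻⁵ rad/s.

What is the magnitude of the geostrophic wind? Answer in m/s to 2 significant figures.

Coriolis parameter at 69°N:
f = 2Ω sin φ = 2 × 7.29×10⁻⁵ × sin 69° = 1.36×10⁻⁴ s⁻¹
Component geostrophic relations (x east, y north):
u_g = −(1/(fρ)) ∂P/∂y,  v_g = (1/(fρ)) ∂P/∂x
u_g = −(3.5×10⁻³)/(1.36×10⁻⁴ × 1.14) = −22.6 m/s;  v_g = (1.8×10⁻³)/(1.36×10⁻⁴ × 1.14) = 11.6 m/s
|V_g| = √(u_g² + v_g²) = 25.4 m/s

25 m/s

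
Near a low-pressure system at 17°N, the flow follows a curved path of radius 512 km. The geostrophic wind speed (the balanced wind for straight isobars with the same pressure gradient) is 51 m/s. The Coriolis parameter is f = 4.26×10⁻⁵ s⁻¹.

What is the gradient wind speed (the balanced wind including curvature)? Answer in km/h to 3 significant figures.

Around a low, centrifugal force acts outward with Coriolis, so pressure-gradient force balances both:
(1/ρ)|∂P/∂n| = fV + V²/R  →  V² + fR·V − fR·V_g = 0
With fR = 4.26×10⁻⁵ × 512×10³ m = 21.8 m/s:
V = [−fR + √((fR)² + 4 fR V_g)]/2 = [−21.8 + √(21.8² + 4×21.8×51)]/2 = 24.2 m/s
Subgeostrophic (V < V_g = 51 m/s), as expected around a low.
Converting: 24.2 m/s × 3.6 = 87.1 km/h

87.1 km/h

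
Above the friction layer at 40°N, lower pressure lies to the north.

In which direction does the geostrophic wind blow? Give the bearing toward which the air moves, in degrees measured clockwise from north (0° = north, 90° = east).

The pressure-gradient force points toward the north (bearing 000°).
Geostrophic balance: in the Northern Hemisphere the Coriolis force deflects motion to the right, so the geostrophic wind blows 90° to the right of the pressure-gradient force (low pressure on the left).
Rotating 000° by 90° clockwise gives 090° — the wind blows toward the east.

090°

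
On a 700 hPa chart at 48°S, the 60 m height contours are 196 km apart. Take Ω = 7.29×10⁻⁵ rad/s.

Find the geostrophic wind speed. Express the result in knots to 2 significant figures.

54 knots

Coriolis parameter at 48°S:
f = 2Ω sin φ = 2 × 7.29×10⁻⁵ × sin 48° = 1.08×10⁻⁴ s⁻¹
Height gradient: |∂Z/∂n| = 60 m / 196000 m = 3.06×10⁻⁴
On a pressure surface, geostrophic balance gives V_g = (g/f)|∂Z/∂n|:
V_g = 9.81 × 3.06×10⁻⁴ / 1.08×10⁻⁴ = 27.7 m/s
Converting: 27.7 m/s × 1.944 = 54 knots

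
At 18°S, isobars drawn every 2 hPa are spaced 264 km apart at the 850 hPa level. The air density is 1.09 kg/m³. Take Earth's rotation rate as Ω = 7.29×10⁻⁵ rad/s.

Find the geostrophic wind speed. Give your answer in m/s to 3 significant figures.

15.4 m/s

Coriolis parameter at 18°S:
f = 2Ω sin φ = 2 × 7.29×10⁻⁵ × sin 18° = 4.51×10⁻⁵ s⁻¹
Pressure gradient: |∂P/∂n| = 200 Pa / 264000 m = 7.58×10⁻⁴ Pa/m
Geostrophic balance (pressure-gradient force = Coriolis force):
V_g = (1/(fρ)) |∂P/∂n| = 7.58×10⁻⁴ / (4.51×10⁻⁵ × 1.09) = 15.4 m/s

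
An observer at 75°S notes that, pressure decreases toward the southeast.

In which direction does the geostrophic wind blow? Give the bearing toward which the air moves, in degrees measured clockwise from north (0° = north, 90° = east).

045°

The pressure-gradient force points toward the southeast (bearing 135°).
Geostrophic balance: in the Southern Hemisphere the Coriolis force deflects motion to the left, so the geostrophic wind blows 90° to the left of the pressure-gradient force (low pressure on the right).
Rotating 135° by 90° counterclockwise gives 045° — the wind blows toward the northeast.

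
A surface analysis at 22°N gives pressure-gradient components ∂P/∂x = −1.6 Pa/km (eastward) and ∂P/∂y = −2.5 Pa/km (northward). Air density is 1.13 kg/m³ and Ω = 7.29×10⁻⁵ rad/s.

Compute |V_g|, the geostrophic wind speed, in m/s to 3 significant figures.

Coriolis parameter at 22°N:
f = 2Ω sin φ = 2 × 7.29×10⁻⁵ × sin 22° = 5.46×10⁻⁵ s⁻¹
Component geostrophic relations (x east, y north):
u_g = −(1/(fρ)) ∂P/∂y,  v_g = (1/(fρ)) ∂P/∂x
u_g = −(−2.5×10⁻³)/(5.46×10⁻⁵ × 1.13) = 40.5 m/s;  v_g = (−1.6×10⁻³)/(5.46×10⁻⁵ × 1.13) = −25.9 m/s
|V_g| = √(u_g² + v_g²) = 48.1 m/s

48.1 m/s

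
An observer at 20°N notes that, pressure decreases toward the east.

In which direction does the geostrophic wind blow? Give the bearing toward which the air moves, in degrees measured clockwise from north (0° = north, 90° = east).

The pressure-gradient force points toward the east (bearing 090°).
Geostrophic balance: in the Northern Hemisphere the Coriolis force deflects motion to the right, so the geostrophic wind blows 90° to the right of the pressure-gradient force (low pressure on the left).
Rotating 090° by 90° clockwise gives 180° — the wind blows toward the south.

180°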